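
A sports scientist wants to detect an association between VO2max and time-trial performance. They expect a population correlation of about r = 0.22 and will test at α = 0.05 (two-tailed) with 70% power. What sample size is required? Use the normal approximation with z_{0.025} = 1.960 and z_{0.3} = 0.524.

n = 127

Fisher's z: C = ½·ln((1+r)/(1−r)) = ½·ln(1.5641) = 0.2237.
n = ((z_{α/2} + z_β)/C)² + 3.
(1.960 + 0.524) / 0.2237 = 2.484 / 0.2237 = 11.104.
n = 11.104² + 3 = 123.30 + 3 = 126.3.
Round up.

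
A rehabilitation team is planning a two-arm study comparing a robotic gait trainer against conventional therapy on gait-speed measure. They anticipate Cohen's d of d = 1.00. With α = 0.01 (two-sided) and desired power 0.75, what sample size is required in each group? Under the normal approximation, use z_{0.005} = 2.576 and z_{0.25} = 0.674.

For two independent groups with equal n: n = 2·((z_{α/2} + z_β) / d)².
z_{α/2} + z_β = 2.576 + 0.674 = 3.250.
n = 2 × (3.250 / 1.00)² = 2 × 3.250² = 2 × 10.56 = 21.1.
Round up to the next whole participant.

n = 22 per group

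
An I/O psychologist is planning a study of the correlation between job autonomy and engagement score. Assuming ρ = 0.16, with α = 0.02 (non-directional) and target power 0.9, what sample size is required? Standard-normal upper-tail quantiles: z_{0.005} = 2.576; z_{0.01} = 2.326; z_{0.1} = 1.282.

n = 503

Fisher's z: C = ½·ln((1+r)/(1−r)) = ½·ln(1.3810) = 0.1614.
n = ((z_{α/2} + z_β)/C)² + 3.
(2.326 + 1.282) / 0.1614 = 3.608 / 0.1614 = 22.354.
n = 22.354² + 3 = 499.72 + 3 = 502.7.
Round up.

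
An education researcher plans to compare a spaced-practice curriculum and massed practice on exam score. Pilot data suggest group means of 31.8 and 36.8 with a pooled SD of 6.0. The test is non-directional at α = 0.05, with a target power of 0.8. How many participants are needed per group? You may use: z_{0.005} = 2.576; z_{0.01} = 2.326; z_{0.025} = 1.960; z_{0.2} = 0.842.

Cohen's d = |M₁ − M₂| / SD_pooled = |31.8 − 36.8| / 6.0 = 5.0 / 6.0 = 0.833.
For two independent groups with equal n: n = 2·((z_{α/2} + z_β) / d)².
z_{α/2} + z_β = 1.960 + 0.842 = 2.802.
n = 2 × (2.802 / 0.833)² = 2 × 3.364² = 2 × 11.31 = 22.6.
Round up to the next whole participant.

n = 23 per group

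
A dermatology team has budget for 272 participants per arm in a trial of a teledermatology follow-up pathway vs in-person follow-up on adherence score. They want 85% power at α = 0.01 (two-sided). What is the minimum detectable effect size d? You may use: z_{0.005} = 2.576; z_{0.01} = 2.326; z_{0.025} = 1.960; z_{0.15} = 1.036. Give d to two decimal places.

For two independent groups of n = 272 each: d_min = (z_{α/2} + z_β)·√(2/n).
z-sum = 2.576 + 1.036 = 3.612.
d_min = 3.612 × √(2/272) = 3.612 × 0.0857 = 0.310.

d_min ≈ 0.31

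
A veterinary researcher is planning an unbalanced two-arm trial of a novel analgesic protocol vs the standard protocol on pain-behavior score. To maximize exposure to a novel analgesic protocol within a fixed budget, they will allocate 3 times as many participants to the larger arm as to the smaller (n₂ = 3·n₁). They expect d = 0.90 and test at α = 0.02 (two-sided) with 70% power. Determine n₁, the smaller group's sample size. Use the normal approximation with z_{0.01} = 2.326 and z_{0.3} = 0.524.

n₁ = 14

With allocation ratio k = n₂/n₁ = 3, Var(x̄₁−x̄₂) = σ²(1/n₁ + 1/(k·n₁)) = σ²·(k+1)/(k·n₁).
So n₁ = (1 + 1/k)·((z_{α/2} + z_β)/d)² = 1.333 × (2.850/0.90)².
n₁ = 1.333 × 10.03 = 13.4.
Round up: n₁ = 14, giving n₂ = 3 × 14 = 42.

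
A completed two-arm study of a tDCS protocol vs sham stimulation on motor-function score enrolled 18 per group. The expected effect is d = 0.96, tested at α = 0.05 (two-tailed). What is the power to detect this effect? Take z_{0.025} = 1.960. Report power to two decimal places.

power ≈ 0.82

For two equal groups, power = Φ(d·√(n/2) − z_{α/2}).
d·√(n/2) = 0.96 × √(18/2) = 0.96 × 3.000 = 2.880.
z_β = 2.880 − 1.960 = 0.920.
Power = Φ(0.920) = 0.821.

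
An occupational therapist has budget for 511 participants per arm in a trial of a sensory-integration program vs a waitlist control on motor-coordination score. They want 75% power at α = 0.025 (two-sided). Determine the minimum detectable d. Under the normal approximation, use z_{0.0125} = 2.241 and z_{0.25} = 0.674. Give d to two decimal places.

For two independent groups of n = 511 each: d_min = (z_{α/2} + z_β)·√(2/n).
z-sum = 2.241 + 0.674 = 2.915.
d_min = 2.915 × √(2/511) = 2.915 × 0.0626 = 0.182.

d_min ≈ 0.18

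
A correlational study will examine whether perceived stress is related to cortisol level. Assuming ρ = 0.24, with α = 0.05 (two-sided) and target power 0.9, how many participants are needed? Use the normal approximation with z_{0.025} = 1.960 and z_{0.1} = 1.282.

Fisher's z: C = ½·ln((1+r)/(1−r)) = ½·ln(1.6316) = 0.2448.
n = ((z_{α/2} + z_β)/C)² + 3.
(1.960 + 1.282) / 0.2448 = 3.242 / 0.2448 = 13.243.
n = 13.243² + 3 = 175.39 + 3 = 178.4.
Round up.

n = 179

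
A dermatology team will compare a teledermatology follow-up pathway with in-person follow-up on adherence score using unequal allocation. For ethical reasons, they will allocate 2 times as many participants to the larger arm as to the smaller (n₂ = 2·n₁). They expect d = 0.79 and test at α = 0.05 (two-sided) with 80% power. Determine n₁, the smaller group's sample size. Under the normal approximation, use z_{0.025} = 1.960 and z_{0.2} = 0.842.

n₁ = 19

With allocation ratio k = n₂/n₁ = 2, Var(x̄₁−x̄₂) = σ²(1/n₁ + 1/(k·n₁)) = σ²·(k+1)/(k·n₁).
So n₁ = (1 + 1/k)·((z_{α/2} + z_β)/d)² = 1.500 × (2.802/0.79)².
n₁ = 1.500 × 12.58 = 18.9.
Round up: n₁ = 19, giving n₂ = 2 × 19 = 38.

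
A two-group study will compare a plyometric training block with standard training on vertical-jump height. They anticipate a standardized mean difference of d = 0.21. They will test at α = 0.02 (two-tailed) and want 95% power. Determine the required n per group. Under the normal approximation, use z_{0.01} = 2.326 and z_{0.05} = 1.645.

For two independent groups with equal n: n = 2·((z_{α/2} + z_β) / d)².
z_{α/2} + z_β = 2.326 + 1.645 = 3.971.
n = 2 × (3.971 / 0.21)² = 2 × 18.910² = 2 × 357.57 = 715.1.
Round up to the next whole participant.

n = 716 per group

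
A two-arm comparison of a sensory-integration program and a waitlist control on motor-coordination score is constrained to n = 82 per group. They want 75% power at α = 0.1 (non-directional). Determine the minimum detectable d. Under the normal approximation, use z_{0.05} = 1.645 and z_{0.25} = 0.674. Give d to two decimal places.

For two independent groups of n = 82 each: d_min = (z_{α/2} + z_β)·√(2/n).
z-sum = 1.645 + 0.674 = 2.319.
d_min = 2.319 × √(2/82) = 2.319 × 0.1562 = 0.362.

d_min ≈ 0.36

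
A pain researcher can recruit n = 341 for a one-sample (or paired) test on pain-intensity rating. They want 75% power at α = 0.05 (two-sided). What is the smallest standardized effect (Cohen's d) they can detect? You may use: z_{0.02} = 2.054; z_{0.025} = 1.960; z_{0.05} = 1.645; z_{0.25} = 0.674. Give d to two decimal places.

For a single sample (or paired design) of n = 341: d_min = (z_{α/2} + z_β)/√n.
z-sum = 1.960 + 0.674 = 2.634.
d_min = 2.634 / √341 = 2.634 / 18.466 = 0.143.

d_min ≈ 0.14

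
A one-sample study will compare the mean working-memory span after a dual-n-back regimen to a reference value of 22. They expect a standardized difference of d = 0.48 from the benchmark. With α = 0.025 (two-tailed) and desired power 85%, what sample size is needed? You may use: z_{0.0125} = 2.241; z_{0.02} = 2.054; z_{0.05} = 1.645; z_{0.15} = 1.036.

n = 47

For a one-sample test: n = ((z_{α/2} + z_β) / d)².
z_{α/2} + z_β = 2.241 + 1.036 = 3.277.
n = (3.277 / 0.48)² = 6.827² = 46.61.
Round up.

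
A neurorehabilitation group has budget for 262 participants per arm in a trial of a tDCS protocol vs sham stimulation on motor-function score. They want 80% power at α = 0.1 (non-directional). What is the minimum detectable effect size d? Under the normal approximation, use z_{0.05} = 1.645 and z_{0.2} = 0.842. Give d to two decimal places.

d_min ≈ 0.22

For two independent groups of n = 262 each: d_min = (z_{α/2} + z_β)·√(2/n).
z-sum = 1.645 + 0.842 = 2.487.
d_min = 2.487 × √(2/262) = 2.487 × 0.0874 = 0.217.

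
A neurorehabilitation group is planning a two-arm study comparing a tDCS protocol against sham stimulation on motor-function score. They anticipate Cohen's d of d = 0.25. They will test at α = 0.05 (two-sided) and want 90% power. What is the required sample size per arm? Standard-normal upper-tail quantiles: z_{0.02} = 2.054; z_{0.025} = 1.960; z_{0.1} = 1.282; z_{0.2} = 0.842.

For two independent groups with equal n: n = 2·((z_{α/2} + z_β) / d)².
z_{α/2} + z_β = 1.960 + 1.282 = 3.242.
n = 2 × (3.242 / 0.25)² = 2 × 12.968² = 2 × 168.17 = 336.3.
Round up to the next whole participant.

n = 337 per group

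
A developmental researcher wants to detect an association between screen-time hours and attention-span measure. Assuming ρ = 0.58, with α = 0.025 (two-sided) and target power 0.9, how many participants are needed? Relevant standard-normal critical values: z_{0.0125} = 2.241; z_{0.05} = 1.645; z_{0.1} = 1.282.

n = 32

Fisher's z: C = ½·ln((1+r)/(1−r)) = ½·ln(3.7619) = 0.6625.
n = ((z_{α/2} + z_β)/C)² + 3.
(2.241 + 1.282) / 0.6625 = 3.523 / 0.6625 = 5.318.
n = 5.318² + 3 = 28.28 + 3 = 31.3.
Round up.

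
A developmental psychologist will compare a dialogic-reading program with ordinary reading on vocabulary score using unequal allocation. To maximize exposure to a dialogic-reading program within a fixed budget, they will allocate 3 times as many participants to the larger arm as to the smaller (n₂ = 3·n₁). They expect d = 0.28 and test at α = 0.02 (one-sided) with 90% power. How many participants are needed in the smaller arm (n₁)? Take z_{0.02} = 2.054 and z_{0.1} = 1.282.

n₁ = 190

With allocation ratio k = n₂/n₁ = 3, Var(x̄₁−x̄₂) = σ²(1/n₁ + 1/(k·n₁)) = σ²·(k+1)/(k·n₁).
So n₁ = (1 + 1/k)·((z_{α} + z_β)/d)² = 1.333 × (3.336/0.28)².
n₁ = 1.333 × 141.95 = 189.3.
Round up: n₁ = 190, giving n₂ = 3 × 190 = 570.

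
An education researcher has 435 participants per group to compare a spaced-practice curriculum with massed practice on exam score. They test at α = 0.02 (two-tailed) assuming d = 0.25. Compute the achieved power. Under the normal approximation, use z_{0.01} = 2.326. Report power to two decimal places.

power ≈ 0.91

For two equal groups, power = Φ(d·√(n/2) − z_{α/2}).
d·√(n/2) = 0.25 × √(435/2) = 0.25 × 14.748 = 3.687.
z_β = 3.687 − 2.326 = 1.361.
Power = Φ(1.361) = 0.913.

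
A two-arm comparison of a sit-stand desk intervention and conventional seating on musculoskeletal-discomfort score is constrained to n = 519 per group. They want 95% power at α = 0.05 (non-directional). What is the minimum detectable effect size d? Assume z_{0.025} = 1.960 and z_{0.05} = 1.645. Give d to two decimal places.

d_min ≈ 0.22

For two independent groups of n = 519 each: d_min = (z_{α/2} + z_β)·√(2/n).
z-sum = 1.960 + 1.645 = 3.605.
d_min = 3.605 × √(2/519) = 3.605 × 0.0621 = 0.224.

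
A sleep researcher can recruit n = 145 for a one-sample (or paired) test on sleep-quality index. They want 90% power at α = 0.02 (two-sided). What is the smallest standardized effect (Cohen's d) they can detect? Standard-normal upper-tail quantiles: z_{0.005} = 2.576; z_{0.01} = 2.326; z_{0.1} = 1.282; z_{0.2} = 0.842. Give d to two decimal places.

d_min ≈ 0.30

For a single sample (or paired design) of n = 145: d_min = (z_{α/2} + z_β)/√n.
z-sum = 2.326 + 1.282 = 3.608.
d_min = 3.608 / √145 = 3.608 / 12.042 = 0.300.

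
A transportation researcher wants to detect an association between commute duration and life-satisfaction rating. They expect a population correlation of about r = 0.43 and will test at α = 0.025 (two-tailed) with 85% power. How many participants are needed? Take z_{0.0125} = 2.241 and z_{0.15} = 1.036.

n = 54

Fisher's z: C = ½·ln((1+r)/(1−r)) = ½·ln(2.5088) = 0.4599.
n = ((z_{α/2} + z_β)/C)² + 3.
(2.241 + 1.036) / 0.4599 = 3.277 / 0.4599 = 7.125.
n = 7.125² + 3 = 50.77 + 3 = 53.8.
Round up.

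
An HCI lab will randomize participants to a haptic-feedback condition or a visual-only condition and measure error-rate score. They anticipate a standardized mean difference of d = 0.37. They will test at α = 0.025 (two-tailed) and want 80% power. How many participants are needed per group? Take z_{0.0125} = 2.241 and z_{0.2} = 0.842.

n = 139 per group

For two independent groups with equal n: n = 2·((z_{α/2} + z_β) / d)².
z_{α/2} + z_β = 2.241 + 0.842 = 3.083.
n = 2 × (3.083 / 0.37)² = 2 × 8.332² = 2 × 69.43 = 138.9.
Round up to the next whole participant.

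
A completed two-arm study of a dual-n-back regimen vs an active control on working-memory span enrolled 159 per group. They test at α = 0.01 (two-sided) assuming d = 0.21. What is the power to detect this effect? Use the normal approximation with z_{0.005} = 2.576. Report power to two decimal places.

power ≈ 0.24

For two equal groups, power = Φ(d·√(n/2) − z_{α/2}).
d·√(n/2) = 0.21 × √(159/2) = 0.21 × 8.916 = 1.872.
z_β = 1.872 − 2.576 = -0.704.
Power = Φ(-0.704) = 0.241.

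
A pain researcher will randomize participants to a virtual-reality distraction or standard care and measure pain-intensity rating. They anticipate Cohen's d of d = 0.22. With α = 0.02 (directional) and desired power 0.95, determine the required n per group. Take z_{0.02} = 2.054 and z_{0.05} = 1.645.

n = 566 per group

For two independent groups with equal n: n = 2·((z_{α} + z_β) / d)².
z_{α} + z_β = 2.054 + 1.645 = 3.699.
n = 2 × (3.699 / 0.22)² = 2 × 16.814² = 2 × 282.70 = 565.4.
Round up to the next whole participant.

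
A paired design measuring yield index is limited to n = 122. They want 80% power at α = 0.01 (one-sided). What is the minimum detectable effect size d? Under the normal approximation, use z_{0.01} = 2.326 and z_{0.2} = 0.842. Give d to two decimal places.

For a single sample (or paired design) of n = 122: d_min = (z_{α} + z_β)/√n.
z-sum = 2.326 + 0.842 = 3.168.
d_min = 3.168 / √122 = 3.168 / 11.045 = 0.287.

d_min ≈ 0.29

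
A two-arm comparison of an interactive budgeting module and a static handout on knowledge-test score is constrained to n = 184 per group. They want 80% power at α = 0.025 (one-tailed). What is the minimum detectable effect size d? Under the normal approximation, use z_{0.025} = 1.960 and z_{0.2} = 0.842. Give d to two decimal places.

For two independent groups of n = 184 each: d_min = (z_{α} + z_β)·√(2/n).
z-sum = 1.960 + 0.842 = 2.802.
d_min = 2.802 × √(2/184) = 2.802 × 0.1043 = 0.292.

d_min ≈ 0.29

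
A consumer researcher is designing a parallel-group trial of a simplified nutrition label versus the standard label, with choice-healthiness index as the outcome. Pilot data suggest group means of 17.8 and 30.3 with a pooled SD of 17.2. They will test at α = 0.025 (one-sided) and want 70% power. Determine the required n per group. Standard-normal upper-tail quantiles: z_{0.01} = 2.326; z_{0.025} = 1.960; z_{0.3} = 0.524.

Cohen's d = |M₁ − M₂| / SD_pooled = |17.8 − 30.3| / 17.2 = 12.5 / 17.2 = 0.727.
For two independent groups with equal n: n = 2·((z_{α} + z_β) / d)².
z_{α} + z_β = 1.960 + 0.524 = 2.484.
n = 2 × (2.484 / 0.727)² = 2 × 3.417² = 2 × 11.67 = 23.3.
Round up to the next whole participant.

n = 24 per group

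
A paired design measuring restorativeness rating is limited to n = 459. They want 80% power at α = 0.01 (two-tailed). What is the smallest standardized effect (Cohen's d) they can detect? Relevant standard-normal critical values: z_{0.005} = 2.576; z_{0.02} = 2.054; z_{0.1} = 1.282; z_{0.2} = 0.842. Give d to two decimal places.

For a single sample (or paired design) of n = 459: d_min = (z_{α/2} + z_β)/√n.
z-sum = 2.576 + 0.842 = 3.418.
d_min = 3.418 / √459 = 3.418 / 21.424 = 0.160.

d_min ≈ 0.16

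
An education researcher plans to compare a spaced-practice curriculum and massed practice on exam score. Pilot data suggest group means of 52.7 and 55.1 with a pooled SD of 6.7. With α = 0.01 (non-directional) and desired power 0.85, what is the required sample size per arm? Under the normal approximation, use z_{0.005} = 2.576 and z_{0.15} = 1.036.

n = 204 per group

Cohen's d = |M₁ − M₂| / SD_pooled = |52.7 − 55.1| / 6.7 = 2.4 / 6.7 = 0.358.
For two independent groups with equal n: n = 2·((z_{α/2} + z_β) / d)².
z_{α/2} + z_β = 2.576 + 1.036 = 3.612.
n = 2 × (3.612 / 0.358)² = 2 × 10.089² = 2 × 101.80 = 203.6.
Round up to the next whole participant.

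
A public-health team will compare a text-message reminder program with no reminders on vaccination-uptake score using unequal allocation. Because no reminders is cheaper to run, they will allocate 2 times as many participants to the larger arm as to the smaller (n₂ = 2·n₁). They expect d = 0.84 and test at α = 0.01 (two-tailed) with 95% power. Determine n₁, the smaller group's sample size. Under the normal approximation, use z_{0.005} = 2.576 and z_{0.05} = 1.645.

n₁ = 38

With allocation ratio k = n₂/n₁ = 2, Var(x̄₁−x̄₂) = σ²(1/n₁ + 1/(k·n₁)) = σ²·(k+1)/(k·n₁).
So n₁ = (1 + 1/k)·((z_{α/2} + z_β)/d)² = 1.500 × (4.221/0.84)².
n₁ = 1.500 × 25.25 = 37.9.
Round up: n₁ = 38, giving n₂ = 2 × 38 = 76.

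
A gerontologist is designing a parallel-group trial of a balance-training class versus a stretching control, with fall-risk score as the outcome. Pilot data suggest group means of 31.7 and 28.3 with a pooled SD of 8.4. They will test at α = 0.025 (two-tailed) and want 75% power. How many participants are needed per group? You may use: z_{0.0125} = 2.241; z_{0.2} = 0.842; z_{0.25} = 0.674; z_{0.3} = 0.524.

Cohen's d = |M₁ − M₂| / SD_pooled = |31.7 − 28.3| / 8.4 = 3.4 / 8.4 = 0.405.
For two independent groups with equal n: n = 2·((z_{α/2} + z_β) / d)².
z_{α/2} + z_β = 2.241 + 0.674 = 2.915.
n = 2 × (2.915 / 0.405)² = 2 × 7.198² = 2 × 51.80 = 103.6.
Round up to the next whole participant.

n = 104 per group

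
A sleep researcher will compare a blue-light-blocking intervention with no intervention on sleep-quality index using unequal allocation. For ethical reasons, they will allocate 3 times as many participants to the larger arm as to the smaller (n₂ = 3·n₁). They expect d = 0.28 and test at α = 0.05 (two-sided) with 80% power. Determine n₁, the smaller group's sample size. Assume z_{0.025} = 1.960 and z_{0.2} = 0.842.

n₁ = 134

With allocation ratio k = n₂/n₁ = 3, Var(x̄₁−x̄₂) = σ²(1/n₁ + 1/(k·n₁)) = σ²·(k+1)/(k·n₁).
So n₁ = (1 + 1/k)·((z_{α/2} + z_β)/d)² = 1.333 × (2.802/0.28)².
n₁ = 1.333 × 100.14 = 133.5.
Round up: n₁ = 134, giving n₂ = 3 × 134 = 402.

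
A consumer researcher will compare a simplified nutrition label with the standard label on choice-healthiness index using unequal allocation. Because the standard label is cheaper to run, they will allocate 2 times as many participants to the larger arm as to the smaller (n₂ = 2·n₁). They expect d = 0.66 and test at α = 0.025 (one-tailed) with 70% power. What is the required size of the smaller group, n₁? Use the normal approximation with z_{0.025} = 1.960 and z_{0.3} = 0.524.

With allocation ratio k = n₂/n₁ = 2, Var(x̄₁−x̄₂) = σ²(1/n₁ + 1/(k·n₁)) = σ²·(k+1)/(k·n₁).
So n₁ = (1 + 1/k)·((z_{α} + z_β)/d)² = 1.500 × (2.484/0.66)².
n₁ = 1.500 × 14.16 = 21.2.
Round up: n₁ = 22, giving n₂ = 2 × 22 = 44.

n₁ = 22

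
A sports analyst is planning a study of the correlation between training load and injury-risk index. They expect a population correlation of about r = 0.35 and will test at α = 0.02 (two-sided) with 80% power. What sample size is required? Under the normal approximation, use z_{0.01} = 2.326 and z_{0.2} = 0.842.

n = 79

Fisher's z: C = ½·ln((1+r)/(1−r)) = ½·ln(2.0769) = 0.3654.
n = ((z_{α/2} + z_β)/C)² + 3.
(2.326 + 0.842) / 0.3654 = 3.168 / 0.3654 = 8.670.
n = 8.670² + 3 = 75.17 + 3 = 78.2.
Round up.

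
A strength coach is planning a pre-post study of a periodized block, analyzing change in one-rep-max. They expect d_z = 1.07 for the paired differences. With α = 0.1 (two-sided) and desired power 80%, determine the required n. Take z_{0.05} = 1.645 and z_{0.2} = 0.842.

n = 6 pairs

For a paired (one-sample on differences) test: n = ((z_{α/2} + z_β) / d)².
z_{α/2} + z_β = 1.645 + 0.842 = 2.487.
n = (2.487 / 1.07)² = 2.324² = 5.40.
Round up.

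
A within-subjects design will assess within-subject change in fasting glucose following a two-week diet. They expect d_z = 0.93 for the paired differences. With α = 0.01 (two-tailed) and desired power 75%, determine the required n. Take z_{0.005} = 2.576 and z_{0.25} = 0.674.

n = 13 pairs

For a paired (one-sample on differences) test: n = ((z_{α/2} + z_β) / d)².
z_{α/2} + z_β = 2.576 + 0.674 = 3.250.
n = (3.250 / 0.93)² = 3.495² = 12.21.
Round up.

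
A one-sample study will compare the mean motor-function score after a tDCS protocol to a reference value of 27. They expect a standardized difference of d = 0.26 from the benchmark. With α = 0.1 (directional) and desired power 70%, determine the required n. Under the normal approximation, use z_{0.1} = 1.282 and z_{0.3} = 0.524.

n = 49

For a one-sample test: n = ((z_{α} + z_β) / d)².
z_{α} + z_β = 1.282 + 0.524 = 1.806.
n = (1.806 / 0.26)² = 6.946² = 48.25.
Round up.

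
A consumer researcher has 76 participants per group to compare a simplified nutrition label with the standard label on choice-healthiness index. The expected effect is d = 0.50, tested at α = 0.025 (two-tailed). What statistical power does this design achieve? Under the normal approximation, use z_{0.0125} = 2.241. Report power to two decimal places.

For two equal groups, power = Φ(d·√(n/2) − z_{α/2}).
d·√(n/2) = 0.50 × √(76/2) = 0.50 × 6.164 = 3.082.
z_β = 3.082 − 2.241 = 0.841.
Power = Φ(0.841) = 0.800.

power ≈ 0.80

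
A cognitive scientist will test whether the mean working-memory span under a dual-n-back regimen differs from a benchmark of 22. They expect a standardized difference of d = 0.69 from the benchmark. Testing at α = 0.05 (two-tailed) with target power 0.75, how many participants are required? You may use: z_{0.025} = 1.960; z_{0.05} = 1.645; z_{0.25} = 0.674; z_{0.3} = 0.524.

For a one-sample test: n = ((z_{α/2} + z_β) / d)².
z_{α/2} + z_β = 1.960 + 0.674 = 2.634.
n = (2.634 / 0.69)² = 3.817² = 14.57.
Round up.

n = 15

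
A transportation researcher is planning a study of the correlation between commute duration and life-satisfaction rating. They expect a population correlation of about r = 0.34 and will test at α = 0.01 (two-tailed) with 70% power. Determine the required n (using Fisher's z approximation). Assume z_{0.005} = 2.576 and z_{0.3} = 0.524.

n = 80

Fisher's z: C = ½·ln((1+r)/(1−r)) = ½·ln(2.0303) = 0.3541.
n = ((z_{α/2} + z_β)/C)² + 3.
(2.576 + 0.524) / 0.3541 = 3.100 / 0.3541 = 8.755.
n = 8.755² + 3 = 76.64 + 3 = 79.6.
Round up.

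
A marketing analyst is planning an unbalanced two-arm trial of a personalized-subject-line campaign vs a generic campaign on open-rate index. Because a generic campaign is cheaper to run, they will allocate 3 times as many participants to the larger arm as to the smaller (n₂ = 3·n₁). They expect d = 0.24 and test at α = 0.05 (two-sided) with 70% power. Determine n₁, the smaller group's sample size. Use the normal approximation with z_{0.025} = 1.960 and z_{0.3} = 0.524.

n₁ = 143

With allocation ratio k = n₂/n₁ = 3, Var(x̄₁−x̄₂) = σ²(1/n₁ + 1/(k·n₁)) = σ²·(k+1)/(k·n₁).
So n₁ = (1 + 1/k)·((z_{α/2} + z_β)/d)² = 1.333 × (2.484/0.24)².
n₁ = 1.333 × 107.12 = 142.8.
Round up: n₁ = 143, giving n₂ = 3 × 143 = 429.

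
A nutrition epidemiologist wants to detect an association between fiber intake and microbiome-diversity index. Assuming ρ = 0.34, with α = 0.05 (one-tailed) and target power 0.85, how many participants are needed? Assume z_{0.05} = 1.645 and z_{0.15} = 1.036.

Fisher's z: C = ½·ln((1+r)/(1−r)) = ½·ln(2.0303) = 0.3541.
n = ((z_{α} + z_β)/C)² + 3.
(1.645 + 1.036) / 0.3541 = 2.681 / 0.3541 = 7.571.
n = 7.571² + 3 = 57.32 + 3 = 60.3.
Round up.

n = 61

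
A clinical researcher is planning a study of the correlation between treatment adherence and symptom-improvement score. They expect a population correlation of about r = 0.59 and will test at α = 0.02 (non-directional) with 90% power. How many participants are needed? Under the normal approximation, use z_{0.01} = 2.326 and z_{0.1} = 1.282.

n = 32

Fisher's z: C = ½·ln((1+r)/(1−r)) = ½·ln(3.8780) = 0.6777.
n = ((z_{α/2} + z_β)/C)² + 3.
(2.326 + 1.282) / 0.6777 = 3.608 / 0.6777 = 5.324.
n = 5.324² + 3 = 28.34 + 3 = 31.3.
Round up.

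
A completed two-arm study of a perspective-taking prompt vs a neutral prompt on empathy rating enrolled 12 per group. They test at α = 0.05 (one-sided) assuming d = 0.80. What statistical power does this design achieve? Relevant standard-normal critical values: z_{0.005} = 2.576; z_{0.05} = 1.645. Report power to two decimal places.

For two equal groups, power = Φ(d·√(n/2) − z_{α}).
d·√(n/2) = 0.80 × √(12/2) = 0.80 × 2.449 = 1.960.
z_β = 1.960 − 1.645 = 0.315.
Power = Φ(0.315) = 0.623.

power ≈ 0.62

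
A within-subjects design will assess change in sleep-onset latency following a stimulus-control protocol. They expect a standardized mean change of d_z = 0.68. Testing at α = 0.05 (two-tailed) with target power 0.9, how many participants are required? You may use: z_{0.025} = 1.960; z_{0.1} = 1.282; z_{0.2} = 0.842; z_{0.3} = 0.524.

For a paired (one-sample on differences) test: n = ((z_{α/2} + z_β) / d)².
z_{α/2} + z_β = 1.960 + 1.282 = 3.242.
n = (3.242 / 0.68)² = 4.768² = 22.73.
Round up.

n = 23 pairs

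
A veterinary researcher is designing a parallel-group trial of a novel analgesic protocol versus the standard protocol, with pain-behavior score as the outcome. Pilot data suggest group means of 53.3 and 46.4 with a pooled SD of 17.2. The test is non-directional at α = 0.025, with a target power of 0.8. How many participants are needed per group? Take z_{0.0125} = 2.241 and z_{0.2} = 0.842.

Cohen's d = |M₁ − M₂| / SD_pooled = |53.3 − 46.4| / 17.2 = 6.9 / 17.2 = 0.401.
For two independent groups with equal n: n = 2·((z_{α/2} + z_β) / d)².
z_{α/2} + z_β = 2.241 + 0.842 = 3.083.
n = 2 × (3.083 / 0.401)² = 2 × 7.688² = 2 × 59.11 = 118.2.
Round up to the next whole participant.

n = 119 per group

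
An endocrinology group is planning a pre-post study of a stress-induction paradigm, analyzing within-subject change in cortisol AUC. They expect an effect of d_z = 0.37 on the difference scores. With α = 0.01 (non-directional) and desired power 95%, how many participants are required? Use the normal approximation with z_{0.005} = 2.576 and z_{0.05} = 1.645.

For a paired (one-sample on differences) test: n = ((z_{α/2} + z_β) / d)².
z_{α/2} + z_β = 2.576 + 1.645 = 4.221.
n = (4.221 / 0.37)² = 11.408² = 130.14.
Round up.

n = 131 pairs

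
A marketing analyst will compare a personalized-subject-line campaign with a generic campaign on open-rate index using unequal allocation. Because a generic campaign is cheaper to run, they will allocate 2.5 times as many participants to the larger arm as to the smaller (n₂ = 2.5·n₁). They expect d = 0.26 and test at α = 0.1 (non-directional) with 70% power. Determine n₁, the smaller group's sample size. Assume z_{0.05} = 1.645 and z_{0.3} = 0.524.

n₁ = 98

With allocation ratio k = n₂/n₁ = 2.5, Var(x̄₁−x̄₂) = σ²(1/n₁ + 1/(k·n₁)) = σ²·(k+1)/(k·n₁).
So n₁ = (1 + 1/k)·((z_{α/2} + z_β)/d)² = 1.400 × (2.169/0.26)².
n₁ = 1.400 × 69.59 = 97.4.
Round up: n₁ = 98, giving n₂ = 2.5 × 98 = 245.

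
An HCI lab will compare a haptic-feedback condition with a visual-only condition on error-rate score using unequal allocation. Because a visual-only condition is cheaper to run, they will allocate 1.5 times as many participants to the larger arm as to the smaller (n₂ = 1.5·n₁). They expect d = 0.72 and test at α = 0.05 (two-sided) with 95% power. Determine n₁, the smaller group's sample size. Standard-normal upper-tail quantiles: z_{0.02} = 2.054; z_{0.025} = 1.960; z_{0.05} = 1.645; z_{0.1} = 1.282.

n₁ = 42

With allocation ratio k = n₂/n₁ = 1.5, Var(x̄₁−x̄₂) = σ²(1/n₁ + 1/(k·n₁)) = σ²·(k+1)/(k·n₁).
So n₁ = (1 + 1/k)·((z_{α/2} + z_β)/d)² = 1.667 × (3.605/0.72)².
n₁ = 1.667 × 25.07 = 41.8.
Round up: n₁ = 42, giving n₂ = 1.5 × 42 = 63.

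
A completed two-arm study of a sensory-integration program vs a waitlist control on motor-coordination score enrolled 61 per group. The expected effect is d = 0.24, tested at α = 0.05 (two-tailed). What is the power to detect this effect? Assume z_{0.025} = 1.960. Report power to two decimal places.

power ≈ 0.26

For two equal groups, power = Φ(d·√(n/2) − z_{α/2}).
d·√(n/2) = 0.24 × √(61/2) = 0.24 × 5.523 = 1.325.
z_β = 1.325 − 1.960 = -0.635.
Power = Φ(-0.635) = 0.263.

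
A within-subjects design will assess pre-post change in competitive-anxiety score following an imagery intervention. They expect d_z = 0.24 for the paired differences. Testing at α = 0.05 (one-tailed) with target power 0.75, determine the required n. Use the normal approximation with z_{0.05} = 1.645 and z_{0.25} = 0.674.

For a paired (one-sample on differences) test: n = ((z_{α} + z_β) / d)².
z_{α} + z_β = 1.645 + 0.674 = 2.319.
n = (2.319 / 0.24)² = 9.662² = 93.36.
Round up.

n = 94 pairs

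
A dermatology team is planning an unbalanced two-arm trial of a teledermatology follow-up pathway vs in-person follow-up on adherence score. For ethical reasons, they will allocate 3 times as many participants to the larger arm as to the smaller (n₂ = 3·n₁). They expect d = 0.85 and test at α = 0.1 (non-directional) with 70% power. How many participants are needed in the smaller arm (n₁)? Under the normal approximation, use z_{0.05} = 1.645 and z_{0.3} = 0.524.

With allocation ratio k = n₂/n₁ = 3, Var(x̄₁−x̄₂) = σ²(1/n₁ + 1/(k·n₁)) = σ²·(k+1)/(k·n₁).
So n₁ = (1 + 1/k)·((z_{α/2} + z_β)/d)² = 1.333 × (2.169/0.85)².
n₁ = 1.333 × 6.51 = 8.7.
Round up: n₁ = 9, giving n₂ = 3 × 9 = 27.

n₁ = 9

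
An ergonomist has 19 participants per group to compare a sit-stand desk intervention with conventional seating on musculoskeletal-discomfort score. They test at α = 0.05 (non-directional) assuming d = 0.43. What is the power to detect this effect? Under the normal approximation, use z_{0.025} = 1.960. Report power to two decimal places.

power ≈ 0.26

For two equal groups, power = Φ(d·√(n/2) − z_{α/2}).
d·√(n/2) = 0.43 × √(19/2) = 0.43 × 3.082 = 1.325.
z_β = 1.325 − 1.960 = -0.635.
Power = Φ(-0.635) = 0.263.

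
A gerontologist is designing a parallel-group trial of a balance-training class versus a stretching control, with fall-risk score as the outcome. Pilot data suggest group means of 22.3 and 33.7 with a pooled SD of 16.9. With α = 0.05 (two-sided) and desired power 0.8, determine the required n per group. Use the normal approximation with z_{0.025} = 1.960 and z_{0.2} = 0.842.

n = 35 per group

Cohen's d = |M₁ − M₂| / SD_pooled = |22.3 − 33.7| / 16.9 = 11.4 / 16.9 = 0.675.
For two independent groups with equal n: n = 2·((z_{α/2} + z_β) / d)².
z_{α/2} + z_β = 1.960 + 0.842 = 2.802.
n = 2 × (2.802 / 0.675)² = 2 × 4.151² = 2 × 17.23 = 34.5.
Round up to the next whole participant.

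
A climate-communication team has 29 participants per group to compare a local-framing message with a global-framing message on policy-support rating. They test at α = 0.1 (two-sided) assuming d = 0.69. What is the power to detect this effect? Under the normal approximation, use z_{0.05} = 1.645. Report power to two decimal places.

power ≈ 0.84

For two equal groups, power = Φ(d·√(n/2) − z_{α/2}).
d·√(n/2) = 0.69 × √(29/2) = 0.69 × 3.808 = 2.627.
z_β = 2.627 − 1.645 = 0.982.
Power = Φ(0.982) = 0.837.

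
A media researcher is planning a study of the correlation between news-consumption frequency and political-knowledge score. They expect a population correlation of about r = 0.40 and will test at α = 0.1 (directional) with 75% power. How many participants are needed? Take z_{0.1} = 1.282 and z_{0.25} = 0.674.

n = 25

Fisher's z: C = ½·ln((1+r)/(1−r)) = ½·ln(2.3333) = 0.4236.
n = ((z_{α} + z_β)/C)² + 3.
(1.282 + 0.674) / 0.4236 = 1.956 / 0.4236 = 4.618.
n = 4.618² + 3 = 21.32 + 3 = 24.3.
Round up.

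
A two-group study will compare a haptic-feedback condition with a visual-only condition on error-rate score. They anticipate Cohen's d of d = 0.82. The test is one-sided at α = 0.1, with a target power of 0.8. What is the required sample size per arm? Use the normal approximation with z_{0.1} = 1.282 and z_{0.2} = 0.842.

n = 14 per group

For two independent groups with equal n: n = 2·((z_{α} + z_β) / d)².
z_{α} + z_β = 1.282 + 0.842 = 2.124.
n = 2 × (2.124 / 0.82)² = 2 × 2.590² = 2 × 6.71 = 13.4.
Round up to the next whole participant.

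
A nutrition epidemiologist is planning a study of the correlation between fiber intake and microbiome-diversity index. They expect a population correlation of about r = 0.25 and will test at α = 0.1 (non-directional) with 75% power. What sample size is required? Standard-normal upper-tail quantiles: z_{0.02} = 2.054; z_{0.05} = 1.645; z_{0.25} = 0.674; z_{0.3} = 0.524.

Fisher's z: C = ½·ln((1+r)/(1−r)) = ½·ln(1.6667) = 0.2554.
n = ((z_{α/2} + z_β)/C)² + 3.
(1.645 + 0.674) / 0.2554 = 2.319 / 0.2554 = 9.080.
n = 9.080² + 3 = 82.44 + 3 = 85.4.
Round up.

n = 86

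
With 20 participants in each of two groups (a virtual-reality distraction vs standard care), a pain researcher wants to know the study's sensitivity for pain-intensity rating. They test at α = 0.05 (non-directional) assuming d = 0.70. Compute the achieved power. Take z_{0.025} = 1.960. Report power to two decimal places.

power ≈ 0.60

For two equal groups, power = Φ(d·√(n/2) − z_{α/2}).
d·√(n/2) = 0.70 × √(20/2) = 0.70 × 3.162 = 2.214.
z_β = 2.214 − 1.960 = 0.254.
Power = Φ(0.254) = 0.600.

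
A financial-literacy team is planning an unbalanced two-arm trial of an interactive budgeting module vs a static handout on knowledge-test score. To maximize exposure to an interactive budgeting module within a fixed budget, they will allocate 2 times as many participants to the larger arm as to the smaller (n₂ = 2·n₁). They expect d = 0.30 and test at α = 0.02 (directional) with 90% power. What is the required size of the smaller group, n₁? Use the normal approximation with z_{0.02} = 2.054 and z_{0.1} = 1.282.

n₁ = 186

With allocation ratio k = n₂/n₁ = 2, Var(x̄₁−x̄₂) = σ²(1/n₁ + 1/(k·n₁)) = σ²·(k+1)/(k·n₁).
So n₁ = (1 + 1/k)·((z_{α} + z_β)/d)² = 1.500 × (3.336/0.30)².
n₁ = 1.500 × 123.65 = 185.5.
Round up: n₁ = 186, giving n₂ = 2 × 186 = 372.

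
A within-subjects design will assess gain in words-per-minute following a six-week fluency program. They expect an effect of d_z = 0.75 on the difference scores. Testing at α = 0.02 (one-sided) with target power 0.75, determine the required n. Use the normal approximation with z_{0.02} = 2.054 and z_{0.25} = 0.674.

For a paired (one-sample on differences) test: n = ((z_{α} + z_β) / d)².
z_{α} + z_β = 2.054 + 0.674 = 2.728.
n = (2.728 / 0.75)² = 3.637² = 13.23.
Round up.

n = 14 pairs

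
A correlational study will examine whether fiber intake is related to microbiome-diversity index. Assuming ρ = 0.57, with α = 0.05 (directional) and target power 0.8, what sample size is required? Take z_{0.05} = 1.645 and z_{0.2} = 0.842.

Fisher's z: C = ½·ln((1+r)/(1−r)) = ½·ln(3.6512) = 0.6475.
n = ((z_{α} + z_β)/C)² + 3.
(1.645 + 0.842) / 0.6475 = 2.487 / 0.6475 = 3.841.
n = 3.841² + 3 = 14.75 + 3 = 17.8.
Round up.

n = 18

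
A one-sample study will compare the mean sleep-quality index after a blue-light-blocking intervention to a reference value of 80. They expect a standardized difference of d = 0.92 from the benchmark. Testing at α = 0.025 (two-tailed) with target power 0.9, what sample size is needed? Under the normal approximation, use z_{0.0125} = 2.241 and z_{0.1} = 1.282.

n = 15

For a one-sample test: n = ((z_{α/2} + z_β) / d)².
z_{α/2} + z_β = 2.241 + 1.282 = 3.523.
n = (3.523 / 0.92)² = 3.829² = 14.66.
Round up.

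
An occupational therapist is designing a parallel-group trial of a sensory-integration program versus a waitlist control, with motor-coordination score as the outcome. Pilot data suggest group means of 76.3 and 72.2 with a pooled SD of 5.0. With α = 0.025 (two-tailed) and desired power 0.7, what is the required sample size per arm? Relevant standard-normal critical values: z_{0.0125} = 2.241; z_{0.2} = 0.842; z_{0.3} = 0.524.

n = 23 per group

Cohen's d = |M₁ − M₂| / SD_pooled = |76.3 − 72.2| / 5.0 = 4.1 / 5.0 = 0.820.
For two independent groups with equal n: n = 2·((z_{α/2} + z_β) / d)².
z_{α/2} + z_β = 2.241 + 0.524 = 2.765.
n = 2 × (2.765 / 0.820)² = 2 × 3.372² = 2 × 11.37 = 22.7.
Round up to the next whole participant.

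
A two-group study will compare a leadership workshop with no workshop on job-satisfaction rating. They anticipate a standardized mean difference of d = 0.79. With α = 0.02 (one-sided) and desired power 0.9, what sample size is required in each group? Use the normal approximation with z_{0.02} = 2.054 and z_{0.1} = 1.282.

n = 36 per group

For two independent groups with equal n: n = 2·((z_{α} + z_β) / d)².
z_{α} + z_β = 2.054 + 1.282 = 3.336.
n = 2 × (3.336 / 0.79)² = 2 × 4.223² = 2 × 17.83 = 35.7.
Round up to the next whole participant.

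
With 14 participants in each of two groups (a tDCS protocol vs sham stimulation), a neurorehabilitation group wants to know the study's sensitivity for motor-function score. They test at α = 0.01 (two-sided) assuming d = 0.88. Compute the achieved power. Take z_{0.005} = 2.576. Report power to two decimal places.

For two equal groups, power = Φ(d·√(n/2) − z_{α/2}).
d·√(n/2) = 0.88 × √(14/2) = 0.88 × 2.646 = 2.328.
z_β = 2.328 − 2.576 = -0.248.
Power = Φ(-0.248) = 0.402.

power ≈ 0.40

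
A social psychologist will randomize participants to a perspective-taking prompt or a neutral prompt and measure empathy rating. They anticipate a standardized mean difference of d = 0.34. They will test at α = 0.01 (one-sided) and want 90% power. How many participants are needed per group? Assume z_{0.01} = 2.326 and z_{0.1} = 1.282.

n = 226 per group

For two independent groups with equal n: n = 2·((z_{α} + z_β) / d)².
z_{α} + z_β = 2.326 + 1.282 = 3.608.
n = 2 × (3.608 / 0.34)² = 2 × 10.612² = 2 × 112.61 = 225.2.
Round up to the next whole participant.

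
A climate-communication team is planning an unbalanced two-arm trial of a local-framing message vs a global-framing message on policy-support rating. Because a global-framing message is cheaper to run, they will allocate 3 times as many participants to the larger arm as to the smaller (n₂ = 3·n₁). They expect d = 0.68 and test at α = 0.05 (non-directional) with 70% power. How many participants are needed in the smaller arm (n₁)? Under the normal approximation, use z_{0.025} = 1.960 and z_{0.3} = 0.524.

n₁ = 18

With allocation ratio k = n₂/n₁ = 3, Var(x̄₁−x̄₂) = σ²(1/n₁ + 1/(k·n₁)) = σ²·(k+1)/(k·n₁).
So n₁ = (1 + 1/k)·((z_{α/2} + z_β)/d)² = 1.333 × (2.484/0.68)².
n₁ = 1.333 × 13.34 = 17.8.
Round up: n₁ = 18, giving n₂ = 3 × 18 = 54.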